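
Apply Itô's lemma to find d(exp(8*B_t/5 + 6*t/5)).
d(exp(8*B_t/5 + 6*t/5)) = (62*exp(8*B_t/5 + 6*t/5)/25) dt + (8*exp(8*B_t/5 + 6*t/5)/5) dB_t

Itô's formula for f(t, x): d f(t, B_t) = (f_t + (1/2) f_xx) dt + f_x dB_t. Compute partials of f(t, x) = exp(6*t/5 + 8*x/5):
  f_t(t,x)  = 6*exp(6*t/5 + 8*x/5)/5
  f_x(t,x)  = 8*exp(6*t/5 + 8*x/5)/5
  f_xx(t,x) = 64*exp(6*t/5 + 8*x/5)/25
Assemble drift = f_t + (1/2) f_xx = 62*exp(6*t/5 + 8*x/5)/25 and diffusion = f_x = 8*exp(6*t/5 + 8*x/5)/5. Substituting x = B_t:
  d(exp(8*B_t/5 + 6*t/5)) = (62*exp(8*B_t/5 + 6*t/5)/25) dt + (8*exp(8*B_t/5 + 6*t/5)/5) dB_t.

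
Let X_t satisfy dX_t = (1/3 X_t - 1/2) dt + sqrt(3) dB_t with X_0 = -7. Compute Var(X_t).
Var(X_t) = 9*exp(2*t/3)/2 - 9/2

The variance V(t) = Var(X_t) satisfies V'(t) = 2 a V(t) + c^2 with V(0) = 0 (drift coefficient is linear in X, diffusion is constant). With a = 1/3, c = sqrt(3), the solution is
  V(t) = (c^2 / (2 a)) * (exp(2 a t) - 1)
       = (sqrt(3)^2 / (2*(1/3))) * (exp((2/3) t) - 1)
       = 9*exp(2*t/3)/2 - 9/2.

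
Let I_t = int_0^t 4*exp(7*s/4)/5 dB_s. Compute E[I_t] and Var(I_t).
E[I_t] = 0; Var(I_t) = 32*exp(7*t/2)/175 - 32/175

The Itô integral of a deterministic integrand f(s) has mean 0 because each increment f(s) * (B_{s+ds} - B_s) has mean 0. By the Itô isometry:
  Var( int_0^t f(s) dB_s ) = E[ (int_0^t f(s) dB_s)^2 ] = int_0^t f(s)^2 ds.
Here f(s) = 4*exp(7*s/4)/5, so f(s)^2 = 16*exp(7*s/2)/25. Integrate:
  int_0^t (16*exp(7*s/2)/25) ds = 32*exp(7*t/2)/175 - 32/175.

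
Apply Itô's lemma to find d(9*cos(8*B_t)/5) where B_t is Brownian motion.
d(9*cos(8*B_t)/5) = (-288*cos(8*B_t)/5) dt + (-72*sin(8*B_t)/5) dB_t

Itô's formula for f(B_t) gives d f(B_t) = f'(B_t) dB_t + (1/2) f''(B_t) dt. Compute derivatives of f(x) = 9*cos(8*x)/5:
  f'(x)  = -72*sin(8*x)/5
  f''(x) = -576*cos(8*x)/5
Substitute x = B_t and multiply the f'' term by 1/2:
  drift     = (1/2) * (-576*cos(8*x)/5) evaluated at B_t = -288*cos(8*B_t)/5
  diffusion = (-72*sin(8*x)/5) evaluated at B_t = -72*sin(8*B_t)/5
Therefore d(9*cos(8*B_t)/5) = (-288*cos(8*B_t)/5) dt + (-72*sin(8*B_t)/5) dB_t.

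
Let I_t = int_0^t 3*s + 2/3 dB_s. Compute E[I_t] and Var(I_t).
E[I_t] = 0; Var(I_t) = t*(27*t^2 + 18*t + 4)/9

The Itô integral of a deterministic integrand f(s) has mean 0 because each increment f(s) * (B_{s+ds} - B_s) has mean 0. By the Itô isometry:
  Var( int_0^t f(s) dB_s ) = E[ (int_0^t f(s) dB_s)^2 ] = int_0^t f(s)^2 ds.
Here f(s) = 3*s + 2/3, so f(s)^2 = (9*s + 2)^2/9. Integrate:
  int_0^t ((9*s + 2)^2/9) ds = t*(27*t^2 + 18*t + 4)/9.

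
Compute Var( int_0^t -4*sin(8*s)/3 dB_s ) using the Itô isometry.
Var = 8*t/9 - sin(8*t)*cos(8*t)/9

The Itô integral of a deterministic integrand f(s) has mean 0 because each increment f(s) * (B_{s+ds} - B_s) has mean 0. By the Itô isometry:
  Var( int_0^t f(s) dB_s ) = E[ (int_0^t f(s) dB_s)^2 ] = int_0^t f(s)^2 ds.
Here f(s) = -4*sin(8*s)/3, so f(s)^2 = 16*sin(8*s)^2/9. Integrate:
  int_0^t (16*sin(8*s)^2/9) ds = 8*t/9 - sin(8*t)*cos(8*t)/9.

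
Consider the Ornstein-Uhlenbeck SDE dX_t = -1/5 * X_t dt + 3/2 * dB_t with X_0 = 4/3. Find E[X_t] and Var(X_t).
E[X_t] = 4*exp(-t/5)/3; Var(X_t) = 45/8 - 45*exp(-2*t/5)/8

The OU SDE dX = -theta X dt + sigma dB admits the integrating factor exp(theta t): d(exp(theta t) X_t) = sigma exp(theta t) dB_t. Integrating from 0 to t:
  X_t = x_0 * exp(-theta t) + sigma * int_0^t exp(-theta (t-s)) dB_s.
The Itô integral has mean 0 and (by the Itô isometry) variance sigma^2 * int_0^t exp(-2 theta (t - s)) ds = sigma^2 * (1 - exp(-2 theta t)) / (2 theta).
With theta = 1/5, sigma = 3/2, x_0 = 4/3:
  E[X_t] = 4/3 * exp(-1/5 t) = 4*exp(-t/5)/3
  Var(X_t) = (3/2)^2 * (1 - exp(-2*1/5 t)) / (2 * 1/5) = 45/8 - 45*exp(-2*t/5)/8.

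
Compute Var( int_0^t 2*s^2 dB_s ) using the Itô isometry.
Var = 4*t^5/5

The Itô integral of a deterministic integrand f(s) has mean 0 because each increment f(s) * (B_{s+ds} - B_s) has mean 0. By the Itô isometry:
  Var( int_0^t f(s) dB_s ) = E[ (int_0^t f(s) dB_s)^2 ] = int_0^t f(s)^2 ds.
Here f(s) = 2*s^2, so f(s)^2 = 4*s^4. Integrate:
  int_0^t (4*s^4) ds = 4*t^5/5.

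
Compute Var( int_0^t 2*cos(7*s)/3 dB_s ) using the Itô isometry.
Var = 2*t/9 + sin(14*t)/63

The Itô integral of a deterministic integrand f(s) has mean 0 because each increment f(s) * (B_{s+ds} - B_s) has mean 0. By the Itô isometry:
  Var( int_0^t f(s) dB_s ) = E[ (int_0^t f(s) dB_s)^2 ] = int_0^t f(s)^2 ds.
Here f(s) = 2*cos(7*s)/3, so f(s)^2 = 4*cos(7*s)^2/9. Integrate:
  int_0^t (4*cos(7*s)^2/9) ds = 2*t/9 + sin(14*t)/63.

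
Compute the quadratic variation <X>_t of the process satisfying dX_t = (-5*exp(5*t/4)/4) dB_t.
<X>_t = 5*exp(5*t/2)/8 - 5/8

For an Itô process dX_t = a(t) dt + b(t) dB_t, the quadratic variation is <X>_t = int_0^t b(s)^2 ds (the drift term does not contribute). Here b(s) = -5*exp(5*s/4)/4, so
  b(s)^2 = 25*exp(5*s/2)/16.
Integrating from 0 to t:
  <X>_t = int_0^t (25*exp(5*s/2)/16) ds = 5*exp(5*t/2)/8 - 5/8.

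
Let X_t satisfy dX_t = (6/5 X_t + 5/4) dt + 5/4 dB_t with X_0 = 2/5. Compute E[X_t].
E[X_t] = 173*exp(6*t/5)/120 - 25/24

Taking expectations and using E[dB_t] = 0, the mean m(t) = E[X_t] satisfies the ODE m'(t) = a m(t) + b with m(0) = x_0. With a = 6/5, b = 5/4, x_0 = 2/5, the solution is
  m(t) = x_0 * exp(a t) + (b/a) * (exp(a t) - 1)
       = (2/5) * exp((6/5) t) + ((5/4)/(6/5)) * (exp((6/5) t) - 1)
       = 173*exp(6*t/5)/120 - 25/24.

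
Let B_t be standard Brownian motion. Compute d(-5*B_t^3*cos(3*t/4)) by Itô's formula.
d(-5*B_t^3*cos(3*t/4)) = (15*B_t*(B_t^2*sin(3*t/4) - 4*cos(3*t/4))/4) dt + (-15*B_t^2*cos(3*t/4)) dB_t

Itô's formula for f(t, x): d f(t, B_t) = (f_t + (1/2) f_xx) dt + f_x dB_t. Compute partials of f(t, x) = -5*x^3*cos(3*t/4):
  f_t(t,x)  = 15*x^3*sin(3*t/4)/4
  f_x(t,x)  = -15*x^2*cos(3*t/4)
  f_xx(t,x) = -30*x*cos(3*t/4)
Assemble drift = f_t + (1/2) f_xx = 15*x*(x^2*sin(3*t/4) - 4*cos(3*t/4))/4 and diffusion = f_x = -15*x^2*cos(3*t/4). Substituting x = B_t:
  d(-5*B_t^3*cos(3*t/4)) = (15*B_t*(B_t^2*sin(3*t/4) - 4*cos(3*t/4))/4) dt + (-15*B_t^2*cos(3*t/4)) dB_t.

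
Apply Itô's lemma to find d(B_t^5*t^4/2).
d(B_t^5*t^4/2) = (B_t^3*t^3*(2*B_t^2 + 5*t)) dt + (5*B_t^4*t^4/2) dB_t

Itô's formula for f(t, x): d f(t, B_t) = (f_t + (1/2) f_xx) dt + f_x dB_t. Compute partials of f(t, x) = t^4*x^5/2:
  f_t(t,x)  = 2*t^3*x^5
  f_x(t,x)  = 5*t^4*x^4/2
  f_xx(t,x) = 10*t^4*x^3
Assemble drift = f_t + (1/2) f_xx = t^3*x^3*(5*t + 2*x^2) and diffusion = f_x = 5*t^4*x^4/2. Substituting x = B_t:
  d(B_t^5*t^4/2) = (B_t^3*t^3*(2*B_t^2 + 5*t)) dt + (5*B_t^4*t^4/2) dB_t.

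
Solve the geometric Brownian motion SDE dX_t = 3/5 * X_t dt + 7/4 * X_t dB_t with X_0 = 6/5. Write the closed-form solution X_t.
X_t = 6/5 * exp((-149/160) * t + (7/4) * B_t)

For GBM dX = mu X dt + sigma X dB with X_0 = x_0, apply Itô to Y = log X: dY = (mu - sigma^2/2) dt + sigma dB, so Y_t = log(x_0) + (mu - sigma^2/2) t + sigma B_t and hence X_t = x_0 * exp((mu - sigma^2/2) t + sigma B_t).
With mu = 3/5, sigma = 7/4, x_0 = 6/5, this gives:
  X_t = 6/5 * exp((-149/160) * t + (7/4) * B_t).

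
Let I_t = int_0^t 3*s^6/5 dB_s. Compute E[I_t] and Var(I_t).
E[I_t] = 0; Var(I_t) = 9*t^13/325

The Itô integral of a deterministic integrand f(s) has mean 0 because each increment f(s) * (B_{s+ds} - B_s) has mean 0. By the Itô isometry:
  Var( int_0^t f(s) dB_s ) = E[ (int_0^t f(s) dB_s)^2 ] = int_0^t f(s)^2 ds.
Here f(s) = 3*s^6/5, so f(s)^2 = 9*s^12/25. Integrate:
  int_0^t (9*s^12/25) ds = 9*t^13/325.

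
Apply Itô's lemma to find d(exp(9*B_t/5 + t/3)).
d(exp(9*B_t/5 + t/3)) = (293*exp(9*B_t/5 + t/3)/150) dt + (9*exp(9*B_t/5 + t/3)/5) dB_t

Itô's formula for f(t, x): d f(t, B_t) = (f_t + (1/2) f_xx) dt + f_x dB_t. Compute partials of f(t, x) = exp(t/3 + 9*x/5):
  f_t(t,x)  = exp(t/3 + 9*x/5)/3
  f_x(t,x)  = 9*exp(t/3 + 9*x/5)/5
  f_xx(t,x) = 81*exp(t/3 + 9*x/5)/25
Assemble drift = f_t + (1/2) f_xx = 293*exp(t/3 + 9*x/5)/150 and diffusion = f_x = 9*exp(t/3 + 9*x/5)/5. Substituting x = B_t:
  d(exp(9*B_t/5 + t/3)) = (293*exp(9*B_t/5 + t/3)/150) dt + (9*exp(9*B_t/5 + t/3)/5) dB_t.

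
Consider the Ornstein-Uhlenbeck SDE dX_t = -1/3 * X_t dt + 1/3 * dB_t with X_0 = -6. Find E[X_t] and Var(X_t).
E[X_t] = -6*exp(-t/3); Var(X_t) = 1/6 - exp(-2*t/3)/6

The OU SDE dX = -theta X dt + sigma dB admits the integrating factor exp(theta t): d(exp(theta t) X_t) = sigma exp(theta t) dB_t. Integrating from 0 to t:
  X_t = x_0 * exp(-theta t) + sigma * int_0^t exp(-theta (t-s)) dB_s.
The Itô integral has mean 0 and (by the Itô isometry) variance sigma^2 * int_0^t exp(-2 theta (t - s)) ds = sigma^2 * (1 - exp(-2 theta t)) / (2 theta).
With theta = 1/3, sigma = 1/3, x_0 = -6:
  E[X_t] = -6 * exp(-1/3 t) = -6*exp(-t/3)
  Var(X_t) = (1/3)^2 * (1 - exp(-2*1/3 t)) / (2 * 1/3) = 1/6 - exp(-2*t/3)/6.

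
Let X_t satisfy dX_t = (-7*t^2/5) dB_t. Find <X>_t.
<X>_t = 49*t^5/125

For an Itô process dX_t = a(t) dt + b(t) dB_t, the quadratic variation is <X>_t = int_0^t b(s)^2 ds (the drift term does not contribute). Here b(s) = -7*s^2/5, so
  b(s)^2 = 49*s^4/25.
Integrating from 0 to t:
  <X>_t = int_0^t (49*s^4/25) ds = 49*t^5/125.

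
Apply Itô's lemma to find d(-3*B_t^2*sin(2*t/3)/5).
d(-3*B_t^2*sin(2*t/3)/5) = (-2*B_t^2*cos(2*t/3)/5 - 3*sin(2*t/3)/5) dt + (-6*B_t*sin(2*t/3)/5) dB_t

Itô's formula for f(t, x): d f(t, B_t) = (f_t + (1/2) f_xx) dt + f_x dB_t. Compute partials of f(t, x) = -3*x^2*sin(2*t/3)/5:
  f_t(t,x)  = -2*x^2*cos(2*t/3)/5
  f_x(t,x)  = -6*x*sin(2*t/3)/5
  f_xx(t,x) = -6*sin(2*t/3)/5
Assemble drift = f_t + (1/2) f_xx = -2*x^2*cos(2*t/3)/5 - 3*sin(2*t/3)/5 and diffusion = f_x = -6*x*sin(2*t/3)/5. Substituting x = B_t:
  d(-3*B_t^2*sin(2*t/3)/5) = (-2*B_t^2*cos(2*t/3)/5 - 3*sin(2*t/3)/5) dt + (-6*B_t*sin(2*t/3)/5) dB_t.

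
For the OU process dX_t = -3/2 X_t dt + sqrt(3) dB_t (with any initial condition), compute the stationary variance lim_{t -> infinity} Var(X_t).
lim Var(X_t) = 1

The OU SDE dX = -theta X dt + sigma dB admits the integrating factor exp(theta t): d(exp(theta t) X_t) = sigma exp(theta t) dB_t. Integrating from 0 to t gives X_t = x_0 * exp(-theta t) + sigma * int_0^t exp(-theta (t-s)) dB_s for any initial x_0. The Itô integral has variance (by the Itô isometry) sigma^2 * int_0^t exp(-2 theta (t - s)) ds = sigma^2 * (1 - exp(-2 theta t)) / (2 theta), independent of x_0.
With theta = 3/2, sigma = sqrt(3):
  Var(X_t) = (sqrt(3))^2 * (1 - exp(-2*3/2 t)) / (2 * 3/2) = 1 - exp(-3*t).
As t -> infinity, exp(-2*3/2 t) -> 0, so the stationary variance is sigma^2 / (2 theta) = 1.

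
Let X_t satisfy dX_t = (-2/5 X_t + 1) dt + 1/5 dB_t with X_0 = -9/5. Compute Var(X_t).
Var(X_t) = 1/20 - exp(-4*t/5)/20

The variance V(t) = Var(X_t) satisfies V'(t) = 2 a V(t) + c^2 with V(0) = 0 (drift coefficient is linear in X, diffusion is constant). With a = -2/5, c = 1/5, the solution is
  V(t) = (c^2 / (2 a)) * (exp(2 a t) - 1)
       = ((1/5)^2 / (2*(-2/5))) * (exp((-4/5) t) - 1)
       = 1/20 - exp(-4*t/5)/20.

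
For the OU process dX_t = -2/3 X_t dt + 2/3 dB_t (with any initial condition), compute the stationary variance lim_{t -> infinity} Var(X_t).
lim Var(X_t) = 1/3

The OU SDE dX = -theta X dt + sigma dB admits the integrating factor exp(theta t): d(exp(theta t) X_t) = sigma exp(theta t) dB_t. Integrating from 0 to t gives X_t = x_0 * exp(-theta t) + sigma * int_0^t exp(-theta (t-s)) dB_s for any initial x_0. The Itô integral has variance (by the Itô isometry) sigma^2 * int_0^t exp(-2 theta (t - s)) ds = sigma^2 * (1 - exp(-2 theta t)) / (2 theta), independent of x_0.
With theta = 2/3, sigma = 2/3:
  Var(X_t) = (2/3)^2 * (1 - exp(-2*2/3 t)) / (2 * 2/3) = 1/3 - exp(-4*t/3)/3.
As t -> infinity, exp(-2*2/3 t) -> 0, so the stationary variance is sigma^2 / (2 theta) = 1/3.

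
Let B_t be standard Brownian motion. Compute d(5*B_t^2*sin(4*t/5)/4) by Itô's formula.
d(5*B_t^2*sin(4*t/5)/4) = (B_t^2*cos(4*t/5) + 5*sin(4*t/5)/4) dt + (5*B_t*sin(4*t/5)/2) dB_t

Itô's formula for f(t, x): d f(t, B_t) = (f_t + (1/2) f_xx) dt + f_x dB_t. Compute partials of f(t, x) = 5*x^2*sin(4*t/5)/4:
  f_t(t,x)  = x^2*cos(4*t/5)
  f_x(t,x)  = 5*x*sin(4*t/5)/2
  f_xx(t,x) = 5*sin(4*t/5)/2
Assemble drift = f_t + (1/2) f_xx = x^2*cos(4*t/5) + 5*sin(4*t/5)/4 and diffusion = f_x = 5*x*sin(4*t/5)/2. Substituting x = B_t:
  d(5*B_t^2*sin(4*t/5)/4) = (B_t^2*cos(4*t/5) + 5*sin(4*t/5)/4) dt + (5*B_t*sin(4*t/5)/2) dB_t.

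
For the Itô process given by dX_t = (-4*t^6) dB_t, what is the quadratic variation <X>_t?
<X>_t = 16*t^13/13

For an Itô process dX_t = a(t) dt + b(t) dB_t, the quadratic variation is <X>_t = int_0^t b(s)^2 ds (the drift term does not contribute). Here b(s) = -4*s^6, so
  b(s)^2 = 16*s^12.
Integrating from 0 to t:
  <X>_t = int_0^t (16*s^12) ds = 16*t^13/13.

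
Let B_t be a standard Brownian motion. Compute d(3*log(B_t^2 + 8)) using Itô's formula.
d(3*log(B_t^2 + 8)) = (3*(8 - B_t^2)/(B_t^2 + 8)^2) dt + (6*B_t/(B_t^2 + 8)) dB_t

Itô's formula for f(B_t) gives d f(B_t) = f'(B_t) dB_t + (1/2) f''(B_t) dt. Compute derivatives of f(x) = 3*log(x^2 + 8):
  f'(x)  = 6*x/(x^2 + 8)
  f''(x) = 6*(8 - x^2)/(x^2 + 8)^2
Substitute x = B_t and multiply the f'' term by 1/2:
  drift     = (1/2) * (6*(8 - x^2)/(x^2 + 8)^2) evaluated at B_t = 3*(8 - B_t^2)/(B_t^2 + 8)^2
  diffusion = (6*x/(x^2 + 8)) evaluated at B_t = 6*B_t/(B_t^2 + 8)
Therefore d(3*log(B_t^2 + 8)) = (3*(8 - B_t^2)/(B_t^2 + 8)^2) dt + (6*B_t/(B_t^2 + 8)) dB_t.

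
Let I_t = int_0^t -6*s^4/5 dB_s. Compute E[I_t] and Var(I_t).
E[I_t] = 0; Var(I_t) = 4*t^9/25

The Itô integral of a deterministic integrand f(s) has mean 0 because each increment f(s) * (B_{s+ds} - B_s) has mean 0. By the Itô isometry:
  Var( int_0^t f(s) dB_s ) = E[ (int_0^t f(s) dB_s)^2 ] = int_0^t f(s)^2 ds.
Here f(s) = -6*s^4/5, so f(s)^2 = 36*s^8/25. Integrate:
  int_0^t (36*s^8/25) ds = 4*t^9/25.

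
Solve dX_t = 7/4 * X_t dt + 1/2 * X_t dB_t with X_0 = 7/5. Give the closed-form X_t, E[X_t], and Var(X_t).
X_t = 7/5 * exp((13/8) t + (1/2) B_t); E[X_t] = 7*exp(7*t/4)/5; Var(X_t) = 49*(exp(t/4) - 1)*exp(7*t/2)/25

For GBM dX = mu X dt + sigma X dB with X_0 = x_0, apply Itô to Y = log X: dY = (mu - sigma^2/2) dt + sigma dB, so Y_t = log(x_0) + (mu - sigma^2/2) t + sigma B_t and hence X_t = x_0 * exp((mu - sigma^2/2) t + sigma B_t).
With mu = 7/4, sigma = 1/2, x_0 = 7/5, this gives:
  X_t = 7/5 * exp((13/8) * t + (1/2) * B_t).
Since sigma*B_t ~ Normal(0, sigma^2 t), E[exp(sigma*B_t)] = exp(sigma^2 t / 2); so E[X_t] = x_0 * exp((mu - sigma^2/2) t) * exp(sigma^2 t / 2) = x_0 * exp(mu t) = 7*exp(7*t/4)/5.
Var(X_t) = E[X_t^2] - (E[X_t])^2 = x_0^2 * exp(2 mu t) * (exp(sigma^2 t) - 1) = 49*(exp(t/4) - 1)*exp(7*t/2)/25.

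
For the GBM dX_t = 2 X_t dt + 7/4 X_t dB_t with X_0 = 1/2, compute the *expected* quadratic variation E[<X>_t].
E[<X>_t] = 49*exp(113*t/16)/452 - 49/452

<X>_t = int_0^t ((7/4) * X_s)^2 ds. Taking expectation inside the integral: E[<X>_t] = (7/4)^2 * int_0^t E[X_s^2] ds. For GBM, E[X_s^2] = x_0^2 * exp((2 mu + sigma^2) s). Integrating:
  E[<X>_t] = (7/4)^2 * (1/2)^2 * (exp((2*2 + (7/4)^2) t) - 1) / (2*2 + (7/4)^2)
           = (7/4)^2 * (1/2)^2 * (exp((113/16) t) - 1) / (113/16) = 49*exp(113*t/16)/452 - 49/452.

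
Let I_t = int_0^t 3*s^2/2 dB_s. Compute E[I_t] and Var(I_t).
E[I_t] = 0; Var(I_t) = 9*t^5/20

The Itô integral of a deterministic integrand f(s) has mean 0 because each increment f(s) * (B_{s+ds} - B_s) has mean 0. By the Itô isometry:
  Var( int_0^t f(s) dB_s ) = E[ (int_0^t f(s) dB_s)^2 ] = int_0^t f(s)^2 ds.
Here f(s) = 3*s^2/2, so f(s)^2 = 9*s^4/4. Integrate:
  int_0^t (9*s^4/4) ds = 9*t^5/20.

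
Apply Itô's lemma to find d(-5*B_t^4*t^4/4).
d(-5*B_t^4*t^4/4) = (B_t^2*t^3*(-5*B_t^2 - 15*t/2)) dt + (-5*B_t^3*t^4) dB_t

Itô's formula for f(t, x): d f(t, B_t) = (f_t + (1/2) f_xx) dt + f_x dB_t. Compute partials of f(t, x) = -5*t^4*x^4/4:
  f_t(t,x)  = -5*t^3*x^4
  f_x(t,x)  = -5*t^4*x^3
  f_xx(t,x) = -15*t^4*x^2
Assemble drift = f_t + (1/2) f_xx = t^3*x^2*(-15*t/2 - 5*x^2) and diffusion = f_x = -5*t^4*x^3. Substituting x = B_t:
  d(-5*B_t^4*t^4/4) = (B_t^2*t^3*(-5*B_t^2 - 15*t/2)) dt + (-5*B_t^3*t^4) dB_t.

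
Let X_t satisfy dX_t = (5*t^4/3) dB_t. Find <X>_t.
<X>_t = 25*t^9/81

For an Itô process dX_t = a(t) dt + b(t) dB_t, the quadratic variation is <X>_t = int_0^t b(s)^2 ds (the drift term does not contribute). Here b(s) = 5*s^4/3, so
  b(s)^2 = 25*s^8/9.
Integrating from 0 to t:
  <X>_t = int_0^t (25*s^8/9) ds = 25*t^9/81.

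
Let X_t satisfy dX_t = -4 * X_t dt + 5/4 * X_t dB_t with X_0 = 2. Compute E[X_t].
E[X_t] = 2*exp(-4*t)

For GBM dX = mu X dt + sigma X dB with X_0 = x_0, apply Itô to Y = log X: dY = (mu - sigma^2/2) dt + sigma dB, so Y_t = log(x_0) + (mu - sigma^2/2) t + sigma B_t and hence X_t = x_0 * exp((mu - sigma^2/2) t + sigma B_t).
With mu = -4, sigma = 5/4, x_0 = 2, this gives:
  X_t = 2 * exp((-153/32) * t + (5/4) * B_t).
Since sigma*B_t ~ Normal(0, sigma^2 t), E[exp(sigma*B_t)] = exp(sigma^2 t / 2); so E[X_t] = x_0 * exp((mu - sigma^2/2) t) * exp(sigma^2 t / 2) = x_0 * exp(mu t) = 2*exp(-4*t).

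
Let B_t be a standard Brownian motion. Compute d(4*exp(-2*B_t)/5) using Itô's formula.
d(4*exp(-2*B_t)/5) = (8*exp(-2*B_t)/5) dt + (-8*exp(-2*B_t)/5) dB_t

Itô's formula for f(B_t) gives d f(B_t) = f'(B_t) dB_t + (1/2) f''(B_t) dt. Compute derivatives of f(x) = 4*exp(-2*x)/5:
  f'(x)  = -8*exp(-2*x)/5
  f''(x) = 16*exp(-2*x)/5
Substitute x = B_t and multiply the f'' term by 1/2:
  drift     = (1/2) * (16*exp(-2*x)/5) evaluated at B_t = 8*exp(-2*B_t)/5
  diffusion = (-8*exp(-2*x)/5) evaluated at B_t = -8*exp(-2*B_t)/5
Therefore d(4*exp(-2*B_t)/5) = (8*exp(-2*B_t)/5) dt + (-8*exp(-2*B_t)/5) dB_t.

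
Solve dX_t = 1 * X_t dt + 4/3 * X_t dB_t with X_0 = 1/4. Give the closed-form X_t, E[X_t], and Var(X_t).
X_t = 1/4 * exp((1/9) t + (4/3) B_t); E[X_t] = exp(t)/4; Var(X_t) = (exp(16*t/9) - 1)*exp(2*t)/16

For GBM dX = mu X dt + sigma X dB with X_0 = x_0, apply Itô to Y = log X: dY = (mu - sigma^2/2) dt + sigma dB, so Y_t = log(x_0) + (mu - sigma^2/2) t + sigma B_t and hence X_t = x_0 * exp((mu - sigma^2/2) t + sigma B_t).
With mu = 1, sigma = 4/3, x_0 = 1/4, this gives:
  X_t = 1/4 * exp((1/9) * t + (4/3) * B_t).
Since sigma*B_t ~ Normal(0, sigma^2 t), E[exp(sigma*B_t)] = exp(sigma^2 t / 2); so E[X_t] = x_0 * exp((mu - sigma^2/2) t) * exp(sigma^2 t / 2) = x_0 * exp(mu t) = exp(t)/4.
Var(X_t) = E[X_t^2] - (E[X_t])^2 = x_0^2 * exp(2 mu t) * (exp(sigma^2 t) - 1) = (exp(16*t/9) - 1)*exp(2*t)/16.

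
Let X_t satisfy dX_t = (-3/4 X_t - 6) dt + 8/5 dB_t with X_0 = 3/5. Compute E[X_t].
E[X_t] = -8 + 43*exp(-3*t/4)/5

Taking expectations and using E[dB_t] = 0, the mean m(t) = E[X_t] satisfies the ODE m'(t) = a m(t) + b with m(0) = x_0. With a = -3/4, b = -6, x_0 = 3/5, the solution is
  m(t) = x_0 * exp(a t) + (b/a) * (exp(a t) - 1)
       = (3/5) * exp((-3/4) t) + ((-6)/(-3/4)) * (exp((-3/4) t) - 1)
       = -8 + 43*exp(-3*t/4)/5.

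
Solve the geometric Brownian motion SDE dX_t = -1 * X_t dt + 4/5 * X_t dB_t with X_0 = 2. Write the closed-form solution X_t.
X_t = 2 * exp((-33/25) * t + (4/5) * B_t)

For GBM dX = mu X dt + sigma X dB with X_0 = x_0, apply Itô to Y = log X: dY = (mu - sigma^2/2) dt + sigma dB, so Y_t = log(x_0) + (mu - sigma^2/2) t + sigma B_t and hence X_t = x_0 * exp((mu - sigma^2/2) t + sigma B_t).
With mu = -1, sigma = 4/5, x_0 = 2, this gives:
  X_t = 2 * exp((-33/25) * t + (4/5) * B_t).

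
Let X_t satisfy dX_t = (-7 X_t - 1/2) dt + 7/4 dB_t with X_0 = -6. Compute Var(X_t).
Var(X_t) = 7/32 - 7*exp(-14*t)/32

The variance V(t) = Var(X_t) satisfies V'(t) = 2 a V(t) + c^2 with V(0) = 0 (drift coefficient is linear in X, diffusion is constant). With a = -7, c = 7/4, the solution is
  V(t) = (c^2 / (2 a)) * (exp(2 a t) - 1)
       = ((7/4)^2 / (2*(-7))) * (exp((-14) t) - 1)
       = 7/32 - 7*exp(-14*t)/32.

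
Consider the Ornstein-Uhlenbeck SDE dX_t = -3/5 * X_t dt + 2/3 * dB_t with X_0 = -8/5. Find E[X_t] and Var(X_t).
E[X_t] = -8*exp(-3*t/5)/5; Var(X_t) = 10/27 - 10*exp(-6*t/5)/27

The OU SDE dX = -theta X dt + sigma dB admits the integrating factor exp(theta t): d(exp(theta t) X_t) = sigma exp(theta t) dB_t. Integrating from 0 to t:
  X_t = x_0 * exp(-theta t) + sigma * int_0^t exp(-theta (t-s)) dB_s.
The Itô integral has mean 0 and (by the Itô isometry) variance sigma^2 * int_0^t exp(-2 theta (t - s)) ds = sigma^2 * (1 - exp(-2 theta t)) / (2 theta).
With theta = 3/5, sigma = 2/3, x_0 = -8/5:
  E[X_t] = -8/5 * exp(-3/5 t) = -8*exp(-3*t/5)/5
  Var(X_t) = (2/3)^2 * (1 - exp(-2*3/5 t)) / (2 * 3/5) = 10/27 - 10*exp(-6*t/5)/27.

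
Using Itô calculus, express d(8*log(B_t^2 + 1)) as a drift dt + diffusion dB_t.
d(8*log(B_t^2 + 1)) = (8*(1 - B_t^2)/(B_t^2 + 1)^2) dt + (16*B_t/(B_t^2 + 1)) dB_t

Itô's formula for f(B_t) gives d f(B_t) = f'(B_t) dB_t + (1/2) f''(B_t) dt. Compute derivatives of f(x) = 8*log(x^2 + 1):
  f'(x)  = 16*x/(x^2 + 1)
  f''(x) = 16*(1 - x^2)/(x^2 + 1)^2
Substitute x = B_t and multiply the f'' term by 1/2:
  drift     = (1/2) * (16*(1 - x^2)/(x^2 + 1)^2) evaluated at B_t = 8*(1 - B_t^2)/(B_t^2 + 1)^2
  diffusion = (16*x/(x^2 + 1)) evaluated at B_t = 16*B_t/(B_t^2 + 1)
Therefore d(8*log(B_t^2 + 1)) = (8*(1 - B_t^2)/(B_t^2 + 1)^2) dt + (16*B_t/(B_t^2 + 1)) dB_t.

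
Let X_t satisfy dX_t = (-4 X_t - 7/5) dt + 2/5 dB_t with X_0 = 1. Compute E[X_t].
E[X_t] = -7/20 + 27*exp(-4*t)/20

Taking expectations and using E[dB_t] = 0, the mean m(t) = E[X_t] satisfies the ODE m'(t) = a m(t) + b with m(0) = x_0. With a = -4, b = -7/5, x_0 = 1, the solution is
  m(t) = x_0 * exp(a t) + (b/a) * (exp(a t) - 1)
       = 1 * exp((-4) t) + ((-7/5)/(-4)) * (exp((-4) t) - 1)
       = -7/20 + 27*exp(-4*t)/20.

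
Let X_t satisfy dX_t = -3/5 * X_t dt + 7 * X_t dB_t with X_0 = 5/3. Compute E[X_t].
E[X_t] = 5*exp(-3*t/5)/3

For GBM dX = mu X dt + sigma X dB with X_0 = x_0, apply Itô to Y = log X: dY = (mu - sigma^2/2) dt + sigma dB, so Y_t = log(x_0) + (mu - sigma^2/2) t + sigma B_t and hence X_t = x_0 * exp((mu - sigma^2/2) t + sigma B_t).
With mu = -3/5, sigma = 7, x_0 = 5/3, this gives:
  X_t = 5/3 * exp((-251/10) * t + (7) * B_t).
Since sigma*B_t ~ Normal(0, sigma^2 t), E[exp(sigma*B_t)] = exp(sigma^2 t / 2); so E[X_t] = x_0 * exp((mu - sigma^2/2) t) * exp(sigma^2 t / 2) = x_0 * exp(mu t) = 5*exp(-3*t/5)/3.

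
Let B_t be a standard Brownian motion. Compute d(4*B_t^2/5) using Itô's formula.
d(4*B_t^2/5) = (4/5) dt + (8*B_t/5) dB_t

Itô's formula for f(B_t) gives d f(B_t) = f'(B_t) dB_t + (1/2) f''(B_t) dt. Compute derivatives of f(x) = 4*x^2/5:
  f'(x)  = 8*x/5
  f''(x) = 8/5
Substitute x = B_t and multiply the f'' term by 1/2:
  drift     = (1/2) * (8/5) evaluated at B_t = 4/5
  diffusion = (8*x/5) evaluated at B_t = 8*B_t/5
Therefore d(4*B_t^2/5) = (4/5) dt + (8*B_t/5) dB_t.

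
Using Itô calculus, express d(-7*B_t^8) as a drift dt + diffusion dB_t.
d(-7*B_t^8) = (-196*B_t^6) dt + (-56*B_t^7) dB_t

Itô's formula for f(B_t) gives d f(B_t) = f'(B_t) dB_t + (1/2) f''(B_t) dt. Compute derivatives of f(x) = -7*x^8:
  f'(x)  = -56*x^7
  f''(x) = -392*x^6
Substitute x = B_t and multiply the f'' term by 1/2:
  drift     = (1/2) * (-392*x^6) evaluated at B_t = -196*B_t^6
  diffusion = (-56*x^7) evaluated at B_t = -56*B_t^7
Therefore d(-7*B_t^8) = (-196*B_t^6) dt + (-56*B_t^7) dB_t.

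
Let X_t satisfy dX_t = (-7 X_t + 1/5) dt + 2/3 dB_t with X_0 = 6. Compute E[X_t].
E[X_t] = 1/35 + 209*exp(-7*t)/35

Taking expectations and using E[dB_t] = 0, the mean m(t) = E[X_t] satisfies the ODE m'(t) = a m(t) + b with m(0) = x_0. With a = -7, b = 1/5, x_0 = 6, the solution is
  m(t) = x_0 * exp(a t) + (b/a) * (exp(a t) - 1)
       = 6 * exp((-7) t) + ((1/5)/(-7)) * (exp((-7) t) - 1)
       = 1/35 + 209*exp(-7*t)/35.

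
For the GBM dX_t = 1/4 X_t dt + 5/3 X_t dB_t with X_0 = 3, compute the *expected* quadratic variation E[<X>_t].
E[<X>_t] = 450*exp(59*t/18)/59 - 450/59

<X>_t = int_0^t ((5/3) * X_s)^2 ds. Taking expectation inside the integral: E[<X>_t] = (5/3)^2 * int_0^t E[X_s^2] ds. For GBM, E[X_s^2] = x_0^2 * exp((2 mu + sigma^2) s). Integrating:
  E[<X>_t] = (5/3)^2 * 3^2 * (exp((2*(1/4) + (5/3)^2) t) - 1) / (2*(1/4) + (5/3)^2)
           = (5/3)^2 * 3^2 * (exp((59/18) t) - 1) / (59/18) = 450*exp(59*t/18)/59 - 450/59.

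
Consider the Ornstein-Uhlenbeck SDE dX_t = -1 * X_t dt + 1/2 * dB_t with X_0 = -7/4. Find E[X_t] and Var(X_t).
E[X_t] = -7*exp(-t)/4; Var(X_t) = 1/8 - exp(-2*t)/8

The OU SDE dX = -theta X dt + sigma dB admits the integrating factor exp(theta t): d(exp(theta t) X_t) = sigma exp(theta t) dB_t. Integrating from 0 to t:
  X_t = x_0 * exp(-theta t) + sigma * int_0^t exp(-theta (t-s)) dB_s.
The Itô integral has mean 0 and (by the Itô isometry) variance sigma^2 * int_0^t exp(-2 theta (t - s)) ds = sigma^2 * (1 - exp(-2 theta t)) / (2 theta).
With theta = 1, sigma = 1/2, x_0 = -7/4:
  E[X_t] = -7/4 * exp(-1 t) = -7*exp(-t)/4
  Var(X_t) = (1/2)^2 * (1 - exp(-2*1 t)) / (2 * 1) = 1/8 - exp(-2*t)/8.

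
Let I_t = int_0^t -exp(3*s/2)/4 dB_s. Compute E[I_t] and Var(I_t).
E[I_t] = 0; Var(I_t) = exp(3*t)/48 - 1/48

The Itô integral of a deterministic integrand f(s) has mean 0 because each increment f(s) * (B_{s+ds} - B_s) has mean 0. By the Itô isometry:
  Var( int_0^t f(s) dB_s ) = E[ (int_0^t f(s) dB_s)^2 ] = int_0^t f(s)^2 ds.
Here f(s) = -exp(3*s/2)/4, so f(s)^2 = exp(3*s)/16. Integrate:
  int_0^t (exp(3*s)/16) ds = exp(3*t)/48 - 1/48.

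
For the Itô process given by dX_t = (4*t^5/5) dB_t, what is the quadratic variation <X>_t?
<X>_t = 16*t^11/275

For an Itô process dX_t = a(t) dt + b(t) dB_t, the quadratic variation is <X>_t = int_0^t b(s)^2 ds (the drift term does not contribute). Here b(s) = 4*s^5/5, so
  b(s)^2 = 16*s^10/25.
Integrating from 0 to t:
  <X>_t = int_0^t (16*s^10/25) ds = 16*t^11/275.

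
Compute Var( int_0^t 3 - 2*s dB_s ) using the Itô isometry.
Var = t*(4*t^2 - 18*t + 27)/3

The Itô integral of a deterministic integrand f(s) has mean 0 because each increment f(s) * (B_{s+ds} - B_s) has mean 0. By the Itô isometry:
  Var( int_0^t f(s) dB_s ) = E[ (int_0^t f(s) dB_s)^2 ] = int_0^t f(s)^2 ds.
Here f(s) = 3 - 2*s, so f(s)^2 = (2*s - 3)^2. Integrate:
  int_0^t ((2*s - 3)^2) ds = t*(4*t^2 - 18*t + 27)/3.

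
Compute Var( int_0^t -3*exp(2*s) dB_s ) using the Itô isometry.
Var = 9*exp(4*t)/4 - 9/4

The Itô integral of a deterministic integrand f(s) has mean 0 because each increment f(s) * (B_{s+ds} - B_s) has mean 0. By the Itô isometry:
  Var( int_0^t f(s) dB_s ) = E[ (int_0^t f(s) dB_s)^2 ] = int_0^t f(s)^2 ds.
Here f(s) = -3*exp(2*s), so f(s)^2 = 9*exp(4*s). Integrate:
  int_0^t (9*exp(4*s)) ds = 9*exp(4*t)/4 - 9/4.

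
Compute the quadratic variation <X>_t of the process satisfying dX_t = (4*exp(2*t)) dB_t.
<X>_t = 4*exp(4*t) - 4

For an Itô process dX_t = a(t) dt + b(t) dB_t, the quadratic variation is <X>_t = int_0^t b(s)^2 ds (the drift term does not contribute). Here b(s) = 4*exp(2*s), so
  b(s)^2 = 16*exp(4*s).
Integrating from 0 to t:
  <X>_t = int_0^t (16*exp(4*s)) ds = 4*exp(4*t) - 4.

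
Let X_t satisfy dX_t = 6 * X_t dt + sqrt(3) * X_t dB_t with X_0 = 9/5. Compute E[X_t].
E[X_t] = 9*exp(6*t)/5

For GBM dX = mu X dt + sigma X dB with X_0 = x_0, apply Itô to Y = log X: dY = (mu - sigma^2/2) dt + sigma dB, so Y_t = log(x_0) + (mu - sigma^2/2) t + sigma B_t and hence X_t = x_0 * exp((mu - sigma^2/2) t + sigma B_t).
With mu = 6, sigma = sqrt(3), x_0 = 9/5, this gives:
  X_t = 9/5 * exp((9/2) * t + (sqrt(3)) * B_t).
Since sigma*B_t ~ Normal(0, sigma^2 t), E[exp(sigma*B_t)] = exp(sigma^2 t / 2); so E[X_t] = x_0 * exp((mu - sigma^2/2) t) * exp(sigma^2 t / 2) = x_0 * exp(mu t) = 9*exp(6*t)/5.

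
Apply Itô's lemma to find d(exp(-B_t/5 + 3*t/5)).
d(exp(-B_t/5 + 3*t/5)) = (31*exp(-B_t/5 + 3*t/5)/50) dt + (-exp(-B_t/5 + 3*t/5)/5) dB_t

Itô's formula for f(t, x): d f(t, B_t) = (f_t + (1/2) f_xx) dt + f_x dB_t. Compute partials of f(t, x) = exp(3*t/5 - x/5):
  f_t(t,x)  = 3*exp(3*t/5 - x/5)/5
  f_x(t,x)  = -exp(3*t/5 - x/5)/5
  f_xx(t,x) = exp(3*t/5 - x/5)/25
Assemble drift = f_t + (1/2) f_xx = 31*exp(3*t/5 - x/5)/50 and diffusion = f_x = -exp(3*t/5 - x/5)/5. Substituting x = B_t:
  d(exp(-B_t/5 + 3*t/5)) = (31*exp(-B_t/5 + 3*t/5)/50) dt + (-exp(-B_t/5 + 3*t/5)/5) dB_t.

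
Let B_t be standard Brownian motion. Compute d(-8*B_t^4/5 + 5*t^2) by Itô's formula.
d(-8*B_t^4/5 + 5*t^2) = (-48*B_t^2/5 + 10*t) dt + (-32*B_t^3/5) dB_t

Itô's formula for f(t, x): d f(t, B_t) = (f_t + (1/2) f_xx) dt + f_x dB_t. Compute partials of f(t, x) = 5*t^2 - 8*x^4/5:
  f_t(t,x)  = 10*t
  f_x(t,x)  = -32*x^3/5
  f_xx(t,x) = -96*x^2/5
Assemble drift = f_t + (1/2) f_xx = 10*t - 48*x^2/5 and diffusion = f_x = -32*x^3/5. Substituting x = B_t:
  d(-8*B_t^4/5 + 5*t^2) = (-48*B_t^2/5 + 10*t) dt + (-32*B_t^3/5) dB_t.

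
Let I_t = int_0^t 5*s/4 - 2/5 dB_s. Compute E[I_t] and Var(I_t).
E[I_t] = 0; Var(I_t) = t*(625*t^2 - 600*t + 192)/1200

The Itô integral of a deterministic integrand f(s) has mean 0 because each increment f(s) * (B_{s+ds} - B_s) has mean 0. By the Itô isometry:
  Var( int_0^t f(s) dB_s ) = E[ (int_0^t f(s) dB_s)^2 ] = int_0^t f(s)^2 ds.
Here f(s) = 5*s/4 - 2/5, so f(s)^2 = (25*s - 8)^2/400. Integrate:
  int_0^t ((25*s - 8)^2/400) ds = t*(625*t^2 - 600*t + 192)/1200.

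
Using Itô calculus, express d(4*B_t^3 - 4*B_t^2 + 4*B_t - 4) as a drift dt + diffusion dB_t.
d(4*B_t^3 - 4*B_t^2 + 4*B_t - 4) = (12*B_t - 4) dt + (12*B_t^2 - 8*B_t + 4) dB_t

Itô's formula for f(B_t) gives d f(B_t) = f'(B_t) dB_t + (1/2) f''(B_t) dt. Compute derivatives of f(x) = 4*x^3 - 4*x^2 + 4*x - 4:
  f'(x)  = 12*x^2 - 8*x + 4
  f''(x) = 24*x - 8
Substitute x = B_t and multiply the f'' term by 1/2:
  drift     = (1/2) * (24*x - 8) evaluated at B_t = 12*B_t - 4
  diffusion = (12*x^2 - 8*x + 4) evaluated at B_t = 12*B_t^2 - 8*B_t + 4
Therefore d(4*B_t^3 - 4*B_t^2 + 4*B_t - 4) = (12*B_t - 4) dt + (12*B_t^2 - 8*B_t + 4) dB_t.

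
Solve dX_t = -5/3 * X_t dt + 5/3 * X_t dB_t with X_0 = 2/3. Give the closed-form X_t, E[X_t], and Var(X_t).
X_t = 2/3 * exp((-55/18) t + (5/3) B_t); E[X_t] = 2*exp(-5*t/3)/3; Var(X_t) = (4*exp(25*t/9) - 4)*exp(-10*t/3)/9

For GBM dX = mu X dt + sigma X dB with X_0 = x_0, apply Itô to Y = log X: dY = (mu - sigma^2/2) dt + sigma dB, so Y_t = log(x_0) + (mu - sigma^2/2) t + sigma B_t and hence X_t = x_0 * exp((mu - sigma^2/2) t + sigma B_t).
With mu = -5/3, sigma = 5/3, x_0 = 2/3, this gives:
  X_t = 2/3 * exp((-55/18) * t + (5/3) * B_t).
Since sigma*B_t ~ Normal(0, sigma^2 t), E[exp(sigma*B_t)] = exp(sigma^2 t / 2); so E[X_t] = x_0 * exp((mu - sigma^2/2) t) * exp(sigma^2 t / 2) = x_0 * exp(mu t) = 2*exp(-5*t/3)/3.
Var(X_t) = E[X_t^2] - (E[X_t])^2 = x_0^2 * exp(2 mu t) * (exp(sigma^2 t) - 1) = (4*exp(25*t/9) - 4)*exp(-10*t/3)/9.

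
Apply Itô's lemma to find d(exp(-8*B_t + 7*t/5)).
d(exp(-8*B_t + 7*t/5)) = (167*exp(-8*B_t + 7*t/5)/5) dt + (-8*exp(-8*B_t + 7*t/5)) dB_t

Itô's formula for f(t, x): d f(t, B_t) = (f_t + (1/2) f_xx) dt + f_x dB_t. Compute partials of f(t, x) = exp(7*t/5 - 8*x):
  f_t(t,x)  = 7*exp(7*t/5 - 8*x)/5
  f_x(t,x)  = -8*exp(7*t/5 - 8*x)
  f_xx(t,x) = 64*exp(7*t/5 - 8*x)
Assemble drift = f_t + (1/2) f_xx = 167*exp(7*t/5 - 8*x)/5 and diffusion = f_x = -8*exp(7*t/5 - 8*x). Substituting x = B_t:
  d(exp(-8*B_t + 7*t/5)) = (167*exp(-8*B_t + 7*t/5)/5) dt + (-8*exp(-8*B_t + 7*t/5)) dB_t.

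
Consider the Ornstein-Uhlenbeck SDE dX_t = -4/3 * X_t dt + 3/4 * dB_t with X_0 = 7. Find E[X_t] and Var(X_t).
E[X_t] = 7*exp(-4*t/3); Var(X_t) = 27/128 - 27*exp(-8*t/3)/128

The OU SDE dX = -theta X dt + sigma dB admits the integrating factor exp(theta t): d(exp(theta t) X_t) = sigma exp(theta t) dB_t. Integrating from 0 to t:
  X_t = x_0 * exp(-theta t) + sigma * int_0^t exp(-theta (t-s)) dB_s.
The Itô integral has mean 0 and (by the Itô isometry) variance sigma^2 * int_0^t exp(-2 theta (t - s)) ds = sigma^2 * (1 - exp(-2 theta t)) / (2 theta).
With theta = 4/3, sigma = 3/4, x_0 = 7:
  E[X_t] = 7 * exp(-4/3 t) = 7*exp(-4*t/3)
  Var(X_t) = (3/4)^2 * (1 - exp(-2*4/3 t)) / (2 * 4/3) = 27/128 - 27*exp(-8*t/3)/128.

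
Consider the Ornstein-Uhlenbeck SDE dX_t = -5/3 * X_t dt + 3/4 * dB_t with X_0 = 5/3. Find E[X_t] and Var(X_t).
E[X_t] = 5*exp(-5*t/3)/3; Var(X_t) = 27/160 - 27*exp(-10*t/3)/160

The OU SDE dX = -theta X dt + sigma dB admits the integrating factor exp(theta t): d(exp(theta t) X_t) = sigma exp(theta t) dB_t. Integrating from 0 to t:
  X_t = x_0 * exp(-theta t) + sigma * int_0^t exp(-theta (t-s)) dB_s.
The Itô integral has mean 0 and (by the Itô isometry) variance sigma^2 * int_0^t exp(-2 theta (t - s)) ds = sigma^2 * (1 - exp(-2 theta t)) / (2 theta).
With theta = 5/3, sigma = 3/4, x_0 = 5/3:
  E[X_t] = 5/3 * exp(-5/3 t) = 5*exp(-5*t/3)/3
  Var(X_t) = (3/4)^2 * (1 - exp(-2*5/3 t)) / (2 * 5/3) = 27/160 - 27*exp(-10*t/3)/160.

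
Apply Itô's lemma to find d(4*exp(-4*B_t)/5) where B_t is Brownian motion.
d(4*exp(-4*B_t)/5) = (32*exp(-4*B_t)/5) dt + (-16*exp(-4*B_t)/5) dB_t

Itô's formula for f(B_t) gives d f(B_t) = f'(B_t) dB_t + (1/2) f''(B_t) dt. Compute derivatives of f(x) = 4*exp(-4*x)/5:
  f'(x)  = -16*exp(-4*x)/5
  f''(x) = 64*exp(-4*x)/5
Substitute x = B_t and multiply the f'' term by 1/2:
  drift     = (1/2) * (64*exp(-4*x)/5) evaluated at B_t = 32*exp(-4*B_t)/5
  diffusion = (-16*exp(-4*x)/5) evaluated at B_t = -16*exp(-4*B_t)/5
Therefore d(4*exp(-4*B_t)/5) = (32*exp(-4*B_t)/5) dt + (-16*exp(-4*B_t)/5) dB_t.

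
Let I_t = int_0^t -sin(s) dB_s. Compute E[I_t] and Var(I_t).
E[I_t] = 0; Var(I_t) = t/2 - sin(2*t)/4

The Itô integral of a deterministic integrand f(s) has mean 0 because each increment f(s) * (B_{s+ds} - B_s) has mean 0. By the Itô isometry:
  Var( int_0^t f(s) dB_s ) = E[ (int_0^t f(s) dB_s)^2 ] = int_0^t f(s)^2 ds.
Here f(s) = -sin(s), so f(s)^2 = sin(s)^2. Integrate:
  int_0^t (sin(s)^2) ds = t/2 - sin(2*t)/4.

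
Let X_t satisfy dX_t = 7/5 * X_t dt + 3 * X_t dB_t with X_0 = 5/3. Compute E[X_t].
E[X_t] = 5*exp(7*t/5)/3

For GBM dX = mu X dt + sigma X dB with X_0 = x_0, apply Itô to Y = log X: dY = (mu - sigma^2/2) dt + sigma dB, so Y_t = log(x_0) + (mu - sigma^2/2) t + sigma B_t and hence X_t = x_0 * exp((mu - sigma^2/2) t + sigma B_t).
With mu = 7/5, sigma = 3, x_0 = 5/3, this gives:
  X_t = 5/3 * exp((-31/10) * t + (3) * B_t).
Since sigma*B_t ~ Normal(0, sigma^2 t), E[exp(sigma*B_t)] = exp(sigma^2 t / 2); so E[X_t] = x_0 * exp((mu - sigma^2/2) t) * exp(sigma^2 t / 2) = x_0 * exp(mu t) = 5*exp(7*t/5)/3.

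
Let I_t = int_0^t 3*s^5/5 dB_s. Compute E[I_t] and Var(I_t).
E[I_t] = 0; Var(I_t) = 9*t^11/275

The Itô integral of a deterministic integrand f(s) has mean 0 because each increment f(s) * (B_{s+ds} - B_s) has mean 0. By the Itô isometry:
  Var( int_0^t f(s) dB_s ) = E[ (int_0^t f(s) dB_s)^2 ] = int_0^t f(s)^2 ds.
Here f(s) = 3*s^5/5, so f(s)^2 = 9*s^10/25. Integrate:
  int_0^t (9*s^10/25) ds = 9*t^11/275.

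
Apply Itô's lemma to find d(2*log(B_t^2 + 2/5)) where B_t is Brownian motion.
d(2*log(B_t^2 + 2/5)) = (10*(2 - 5*B_t^2)/(5*B_t^2 + 2)^2) dt + (20*B_t/(5*B_t^2 + 2)) dB_t

Itô's formula for f(B_t) gives d f(B_t) = f'(B_t) dB_t + (1/2) f''(B_t) dt. Compute derivatives of f(x) = 2*log(x^2 + 2/5):
  f'(x)  = 20*x/(5*x^2 + 2)
  f''(x) = 20*(2 - 5*x^2)/(5*x^2 + 2)^2
Substitute x = B_t and multiply the f'' term by 1/2:
  drift     = (1/2) * (20*(2 - 5*x^2)/(5*x^2 + 2)^2) evaluated at B_t = 10*(2 - 5*B_t^2)/(5*B_t^2 + 2)^2
  diffusion = (20*x/(5*x^2 + 2)) evaluated at B_t = 20*B_t/(5*B_t^2 + 2)
Therefore d(2*log(B_t^2 + 2/5)) = (10*(2 - 5*B_t^2)/(5*B_t^2 + 2)^2) dt + (20*B_t/(5*B_t^2 + 2)) dB_t.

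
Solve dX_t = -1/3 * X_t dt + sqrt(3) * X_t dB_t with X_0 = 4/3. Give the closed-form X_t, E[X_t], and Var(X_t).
X_t = 4/3 * exp((-11/6) t + (sqrt(3)) B_t); E[X_t] = 4*exp(-t/3)/3; Var(X_t) = (16*exp(3*t) - 16)*exp(-2*t/3)/9

For GBM dX = mu X dt + sigma X dB with X_0 = x_0, apply Itô to Y = log X: dY = (mu - sigma^2/2) dt + sigma dB, so Y_t = log(x_0) + (mu - sigma^2/2) t + sigma B_t and hence X_t = x_0 * exp((mu - sigma^2/2) t + sigma B_t).
With mu = -1/3, sigma = sqrt(3), x_0 = 4/3, this gives:
  X_t = 4/3 * exp((-11/6) * t + (sqrt(3)) * B_t).
Since sigma*B_t ~ Normal(0, sigma^2 t), E[exp(sigma*B_t)] = exp(sigma^2 t / 2); so E[X_t] = x_0 * exp((mu - sigma^2/2) t) * exp(sigma^2 t / 2) = x_0 * exp(mu t) = 4*exp(-t/3)/3.
Var(X_t) = E[X_t^2] - (E[X_t])^2 = x_0^2 * exp(2 mu t) * (exp(sigma^2 t) - 1) = (16*exp(3*t) - 16)*exp(-2*t/3)/9.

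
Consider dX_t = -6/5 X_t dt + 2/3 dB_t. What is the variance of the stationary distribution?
lim Var(X_t) = 5/27

The OU SDE dX = -theta X dt + sigma dB admits the integrating factor exp(theta t): d(exp(theta t) X_t) = sigma exp(theta t) dB_t. Integrating from 0 to t gives X_t = x_0 * exp(-theta t) + sigma * int_0^t exp(-theta (t-s)) dB_s for any initial x_0. The Itô integral has variance (by the Itô isometry) sigma^2 * int_0^t exp(-2 theta (t - s)) ds = sigma^2 * (1 - exp(-2 theta t)) / (2 theta), independent of x_0.
With theta = 6/5, sigma = 2/3:
  Var(X_t) = (2/3)^2 * (1 - exp(-2*6/5 t)) / (2 * 6/5) = 5/27 - 5*exp(-12*t/5)/27.
As t -> infinity, exp(-2*6/5 t) -> 0, so the stationary variance is sigma^2 / (2 theta) = 5/27.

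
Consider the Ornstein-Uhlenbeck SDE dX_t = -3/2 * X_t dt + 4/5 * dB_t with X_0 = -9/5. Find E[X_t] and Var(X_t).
E[X_t] = -9*exp(-3*t/2)/5; Var(X_t) = 16/75 - 16*exp(-3*t)/75

The OU SDE dX = -theta X dt + sigma dB admits the integrating factor exp(theta t): d(exp(theta t) X_t) = sigma exp(theta t) dB_t. Integrating from 0 to t:
  X_t = x_0 * exp(-theta t) + sigma * int_0^t exp(-theta (t-s)) dB_s.
The Itô integral has mean 0 and (by the Itô isometry) variance sigma^2 * int_0^t exp(-2 theta (t - s)) ds = sigma^2 * (1 - exp(-2 theta t)) / (2 theta).
With theta = 3/2, sigma = 4/5, x_0 = -9/5:
  E[X_t] = -9/5 * exp(-3/2 t) = -9*exp(-3*t/2)/5
  Var(X_t) = (4/5)^2 * (1 - exp(-2*3/2 t)) / (2 * 3/2) = 16/75 - 16*exp(-3*t)/75.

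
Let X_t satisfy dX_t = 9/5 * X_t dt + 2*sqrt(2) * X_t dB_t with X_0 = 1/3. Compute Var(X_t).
Var(X_t) = (exp(8*t) - 1)*exp(18*t/5)/9

For GBM dX = mu X dt + sigma X dB with X_0 = x_0, apply Itô to Y = log X: dY = (mu - sigma^2/2) dt + sigma dB, so Y_t = log(x_0) + (mu - sigma^2/2) t + sigma B_t and hence X_t = x_0 * exp((mu - sigma^2/2) t + sigma B_t).
With mu = 9/5, sigma = 2*sqrt(2), x_0 = 1/3, this gives:
  X_t = 1/3 * exp((-11/5) * t + (2*sqrt(2)) * B_t).
Since sigma*B_t ~ Normal(0, sigma^2 t), E[exp(sigma*B_t)] = exp(sigma^2 t / 2); so E[X_t] = x_0 * exp((mu - sigma^2/2) t) * exp(sigma^2 t / 2) = x_0 * exp(mu t) = exp(9*t/5)/3.
Var(X_t) = E[X_t^2] - (E[X_t])^2 = x_0^2 * exp(2 mu t) * (exp(sigma^2 t) - 1) = (exp(8*t) - 1)*exp(18*t/5)/9.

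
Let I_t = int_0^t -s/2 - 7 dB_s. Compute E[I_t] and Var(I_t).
E[I_t] = 0; Var(I_t) = t*(t^2 + 42*t + 588)/12

The Itô integral of a deterministic integrand f(s) has mean 0 because each increment f(s) * (B_{s+ds} - B_s) has mean 0. By the Itô isometry:
  Var( int_0^t f(s) dB_s ) = E[ (int_0^t f(s) dB_s)^2 ] = int_0^t f(s)^2 ds.
Here f(s) = -s/2 - 7, so f(s)^2 = (s + 14)^2/4. Integrate:
  int_0^t ((s + 14)^2/4) ds = t*(t^2 + 42*t + 588)/12.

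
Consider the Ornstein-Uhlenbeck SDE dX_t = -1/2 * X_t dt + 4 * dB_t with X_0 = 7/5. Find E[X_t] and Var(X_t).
E[X_t] = 7*exp(-t/2)/5; Var(X_t) = 16 - 16*exp(-t)

The OU SDE dX = -theta X dt + sigma dB admits the integrating factor exp(theta t): d(exp(theta t) X_t) = sigma exp(theta t) dB_t. Integrating from 0 to t:
  X_t = x_0 * exp(-theta t) + sigma * int_0^t exp(-theta (t-s)) dB_s.
The Itô integral has mean 0 and (by the Itô isometry) variance sigma^2 * int_0^t exp(-2 theta (t - s)) ds = sigma^2 * (1 - exp(-2 theta t)) / (2 theta).
With theta = 1/2, sigma = 4, x_0 = 7/5:
  E[X_t] = 7/5 * exp(-1/2 t) = 7*exp(-t/2)/5
  Var(X_t) = (4)^2 * (1 - exp(-2*1/2 t)) / (2 * 1/2) = 16 - 16*exp(-t).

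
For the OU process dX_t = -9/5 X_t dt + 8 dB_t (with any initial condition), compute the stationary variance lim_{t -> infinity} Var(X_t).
lim Var(X_t) = 160/9

The OU SDE dX = -theta X dt + sigma dB admits the integrating factor exp(theta t): d(exp(theta t) X_t) = sigma exp(theta t) dB_t. Integrating from 0 to t gives X_t = x_0 * exp(-theta t) + sigma * int_0^t exp(-theta (t-s)) dB_s for any initial x_0. The Itô integral has variance (by the Itô isometry) sigma^2 * int_0^t exp(-2 theta (t - s)) ds = sigma^2 * (1 - exp(-2 theta t)) / (2 theta), independent of x_0.
With theta = 9/5, sigma = 8:
  Var(X_t) = (8)^2 * (1 - exp(-2*9/5 t)) / (2 * 9/5) = 160/9 - 160*exp(-18*t/5)/9.
As t -> infinity, exp(-2*9/5 t) -> 0, so the stationary variance is sigma^2 / (2 theta) = 160/9.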